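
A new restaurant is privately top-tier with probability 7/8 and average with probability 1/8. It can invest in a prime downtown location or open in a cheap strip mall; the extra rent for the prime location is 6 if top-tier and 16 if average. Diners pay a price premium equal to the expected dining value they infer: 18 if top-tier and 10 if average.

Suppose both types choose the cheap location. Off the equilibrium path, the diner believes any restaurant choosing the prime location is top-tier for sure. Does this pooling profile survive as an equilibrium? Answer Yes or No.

Yes

On path, the diner holds the prior and pays 7/8·18 + 1/8·10 = 17. Off path (the prime location), believing top-tier, it pays 18.
top-tier: the cheap location nets 17; the prime location nets 18 − 6 = 12. top-tier stays.
average: the cheap location nets 17; the prime location nets 18 − 16 = 2. average stays.
No type deviates, so pooling is sustained.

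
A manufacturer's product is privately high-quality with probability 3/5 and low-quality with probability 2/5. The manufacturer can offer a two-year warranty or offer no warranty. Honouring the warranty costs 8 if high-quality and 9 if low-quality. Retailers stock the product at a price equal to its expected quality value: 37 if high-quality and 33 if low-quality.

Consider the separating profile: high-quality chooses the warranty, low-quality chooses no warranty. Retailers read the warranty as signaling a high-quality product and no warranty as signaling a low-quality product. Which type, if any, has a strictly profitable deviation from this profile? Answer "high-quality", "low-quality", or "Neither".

The warranty pays 37; no warranty pays 33.
high-quality: assigned the warranty, nets 37 − 8 = 29; deviating to no warranty nets 33.
low-quality: assigned no warranty, nets 33; deviating to the warranty nets 37 − 9 = 28.
The high-quality type gains 4 by deviating.

high-quality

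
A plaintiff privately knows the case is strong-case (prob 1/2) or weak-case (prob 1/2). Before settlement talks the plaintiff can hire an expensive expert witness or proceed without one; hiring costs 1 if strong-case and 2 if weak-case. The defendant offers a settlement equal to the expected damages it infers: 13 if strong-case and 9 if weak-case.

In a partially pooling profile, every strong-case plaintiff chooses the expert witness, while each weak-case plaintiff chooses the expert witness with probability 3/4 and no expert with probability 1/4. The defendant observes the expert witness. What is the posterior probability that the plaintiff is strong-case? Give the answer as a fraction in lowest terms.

4/7

P(the expert witness) = (1/2)·1 + (1/2)·(3/4) = 7/8.
By Bayes' rule, P(strong-case | the expert witness) = (1/2) / (7/8) = 4/7.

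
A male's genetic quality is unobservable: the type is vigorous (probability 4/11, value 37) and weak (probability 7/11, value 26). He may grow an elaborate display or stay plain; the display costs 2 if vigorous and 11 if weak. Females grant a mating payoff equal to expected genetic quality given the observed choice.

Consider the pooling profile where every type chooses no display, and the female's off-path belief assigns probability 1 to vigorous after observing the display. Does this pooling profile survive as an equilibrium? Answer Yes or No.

No

On path, the female holds the prior and pays 4/11·37 + 7/11·26 = 30. Off path (the display), believing vigorous, it pays 37.
vigorous: no display nets 30; the display nets 37 − 2 = 35. vigorous would deviate.
weak: no display nets 30; the display nets 37 − 11 = 26. weak stays.
A type deviates, so pooling fails.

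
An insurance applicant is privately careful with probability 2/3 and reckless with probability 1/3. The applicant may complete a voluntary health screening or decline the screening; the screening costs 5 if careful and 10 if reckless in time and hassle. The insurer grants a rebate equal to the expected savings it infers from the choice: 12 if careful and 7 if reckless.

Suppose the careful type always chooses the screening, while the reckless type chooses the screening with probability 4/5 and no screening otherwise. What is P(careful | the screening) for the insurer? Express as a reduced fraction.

5/7

P(the screening) = (2/3)·1 + (1/3)·(4/5) = 14/15.
By Bayes' rule, P(careful | the screening) = (2/3) / (14/15) = 5/7.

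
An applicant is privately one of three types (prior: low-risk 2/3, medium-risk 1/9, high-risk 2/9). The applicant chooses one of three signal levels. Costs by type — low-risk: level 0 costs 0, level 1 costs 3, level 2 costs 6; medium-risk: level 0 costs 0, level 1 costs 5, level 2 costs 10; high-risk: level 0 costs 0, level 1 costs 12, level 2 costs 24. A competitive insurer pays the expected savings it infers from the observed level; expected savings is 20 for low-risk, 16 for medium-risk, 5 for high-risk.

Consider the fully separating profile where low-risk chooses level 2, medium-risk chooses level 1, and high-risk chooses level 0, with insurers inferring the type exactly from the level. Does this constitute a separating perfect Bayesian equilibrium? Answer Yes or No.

Yes

Separating rebates: level 2 → 20, level 1 → 16, level 0 → 5.
low-risk (assigned level 2): level 0: 5 − 0 = 5; level 1: 16 − 3 = 13; level 2: 20 − 6 = 14. low-risk stays.
medium-risk (assigned level 1): level 0: 5 − 0 = 5; level 1: 16 − 5 = 11; level 2: 20 − 10 = 10. medium-risk stays.
high-risk (assigned level 0): level 0: 5 − 0 = 5; level 1: 16 − 12 = 4; level 2: 20 − 24 = -4. high-risk stays.
Every type prefers its assigned level; separation holds.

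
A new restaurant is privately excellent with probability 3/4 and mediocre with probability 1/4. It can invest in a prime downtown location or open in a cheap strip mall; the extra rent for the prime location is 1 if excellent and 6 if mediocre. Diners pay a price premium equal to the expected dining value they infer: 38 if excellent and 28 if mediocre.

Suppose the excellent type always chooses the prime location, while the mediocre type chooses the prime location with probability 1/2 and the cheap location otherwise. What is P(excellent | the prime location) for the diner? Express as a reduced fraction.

6/7

P(the prime location) = (3/4)·1 + (1/4)·(1/2) = 7/8.
By Bayes' rule, P(excellent | the prime location) = (3/4) / (7/8) = 6/7.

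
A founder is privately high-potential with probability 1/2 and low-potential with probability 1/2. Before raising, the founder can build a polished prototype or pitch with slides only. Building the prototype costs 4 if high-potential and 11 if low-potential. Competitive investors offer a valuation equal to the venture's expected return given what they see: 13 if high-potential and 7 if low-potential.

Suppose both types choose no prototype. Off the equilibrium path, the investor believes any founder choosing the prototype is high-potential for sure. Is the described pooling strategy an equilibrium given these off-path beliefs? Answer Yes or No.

On path, the investor holds the prior and pays 1/2·13 + 1/2·7 = 10. Off path (the prototype), believing high-potential, it pays 13.
high-potential: no prototype nets 10; the prototype nets 13 − 4 = 9. high-potential stays.
low-potential: no prototype nets 10; the prototype nets 13 − 11 = 2. low-potential stays.
No type deviates, so pooling is sustained.

Yes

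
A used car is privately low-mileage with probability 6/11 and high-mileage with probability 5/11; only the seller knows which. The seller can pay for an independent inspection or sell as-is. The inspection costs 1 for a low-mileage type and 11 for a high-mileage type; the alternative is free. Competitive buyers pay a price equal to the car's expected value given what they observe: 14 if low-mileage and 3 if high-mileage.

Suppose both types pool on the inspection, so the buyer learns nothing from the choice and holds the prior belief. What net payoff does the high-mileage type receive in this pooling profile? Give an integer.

Pooled price = 6/11·14 + 5/11·3 = 9.
high-mileage pays cost 11 for the inspection, so net payoff = 9 − 11 = -2.

-2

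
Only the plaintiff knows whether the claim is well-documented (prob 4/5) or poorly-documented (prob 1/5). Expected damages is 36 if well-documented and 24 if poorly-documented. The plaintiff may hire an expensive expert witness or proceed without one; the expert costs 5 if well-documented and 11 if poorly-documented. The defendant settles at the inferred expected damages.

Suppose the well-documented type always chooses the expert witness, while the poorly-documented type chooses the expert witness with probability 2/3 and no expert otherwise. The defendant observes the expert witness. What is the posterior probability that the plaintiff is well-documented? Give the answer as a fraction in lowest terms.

P(the expert witness) = (4/5)·1 + (1/5)·(2/3) = 14/15.
By Bayes' rule, P(well-documented | the expert witness) = (4/5) / (14/15) = 6/7.

6/7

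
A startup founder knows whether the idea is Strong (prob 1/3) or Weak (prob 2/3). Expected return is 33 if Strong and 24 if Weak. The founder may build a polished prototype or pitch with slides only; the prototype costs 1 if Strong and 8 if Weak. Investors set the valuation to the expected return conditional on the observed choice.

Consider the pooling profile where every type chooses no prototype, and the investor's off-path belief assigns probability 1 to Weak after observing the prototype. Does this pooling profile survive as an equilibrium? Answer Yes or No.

Yes

On path, the investor holds the prior and pays 1/3·33 + 2/3·24 = 27. Off path (the prototype), believing Weak, it pays 24.
Strong: no prototype nets 27; the prototype nets 24 − 1 = 23. Strong stays.
Weak: no prototype nets 27; the prototype nets 24 − 8 = 16. Weak stays.
No type deviates, so pooling is sustained.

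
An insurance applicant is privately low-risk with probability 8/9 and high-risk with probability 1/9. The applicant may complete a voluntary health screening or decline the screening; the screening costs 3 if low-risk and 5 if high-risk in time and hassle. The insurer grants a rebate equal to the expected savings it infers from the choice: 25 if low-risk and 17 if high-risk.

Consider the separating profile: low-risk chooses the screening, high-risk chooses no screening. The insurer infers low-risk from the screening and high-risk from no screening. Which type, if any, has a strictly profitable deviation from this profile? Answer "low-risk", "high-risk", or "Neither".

The screening pays 25; no screening pays 17.
low-risk: assigned the screening, nets 25 − 3 = 22; deviating to no screening nets 17.
high-risk: assigned no screening, nets 17; deviating to the screening nets 25 − 5 = 20.
The high-risk type gains 3 by deviating.

high-risk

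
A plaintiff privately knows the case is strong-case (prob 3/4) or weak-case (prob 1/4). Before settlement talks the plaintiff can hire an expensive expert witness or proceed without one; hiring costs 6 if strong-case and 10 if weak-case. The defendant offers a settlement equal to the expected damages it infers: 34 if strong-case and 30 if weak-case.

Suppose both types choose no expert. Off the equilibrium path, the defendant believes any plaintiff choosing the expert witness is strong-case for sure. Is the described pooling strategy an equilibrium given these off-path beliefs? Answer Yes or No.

Yes

On path, the defendant holds the prior and pays 3/4·34 + 1/4·30 = 33. Off path (the expert witness), believing strong-case, it pays 34.
strong-case: no expert nets 33; the expert witness nets 34 − 6 = 28. strong-case stays.
weak-case: no expert nets 33; the expert witness nets 34 − 10 = 24. weak-case stays.
No type deviates, so pooling is sustained.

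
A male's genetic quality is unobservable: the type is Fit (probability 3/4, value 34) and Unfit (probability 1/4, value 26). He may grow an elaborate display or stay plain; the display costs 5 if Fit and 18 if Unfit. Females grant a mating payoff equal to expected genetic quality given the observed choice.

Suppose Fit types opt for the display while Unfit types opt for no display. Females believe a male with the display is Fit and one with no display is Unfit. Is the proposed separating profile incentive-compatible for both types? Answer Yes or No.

Under these beliefs, the display earns mating payoff 34 and no display earns mating payoff 26.
Fit: the display nets 34 − 5 = 29; no display nets 26. Fit prefers the display.
Unfit: the display nets 34 − 18 = 16; no display nets 26. Unfit prefers no display.
Neither type deviates, so the separating profile is an equilibrium.

Yes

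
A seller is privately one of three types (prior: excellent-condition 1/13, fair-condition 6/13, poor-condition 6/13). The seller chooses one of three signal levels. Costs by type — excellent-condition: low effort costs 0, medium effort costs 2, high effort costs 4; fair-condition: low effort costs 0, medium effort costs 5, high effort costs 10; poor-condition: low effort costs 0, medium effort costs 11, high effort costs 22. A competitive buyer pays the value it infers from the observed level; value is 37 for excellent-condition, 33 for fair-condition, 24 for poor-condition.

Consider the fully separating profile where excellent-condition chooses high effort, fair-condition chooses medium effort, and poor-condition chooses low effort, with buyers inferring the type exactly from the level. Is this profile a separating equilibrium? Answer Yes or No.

Separating prices: high effort → 37, medium effort → 33, low effort → 24.
excellent-condition (assigned high effort): low effort: 24 − 0 = 24; medium effort: 33 − 2 = 31; high effort: 37 − 4 = 33. excellent-condition stays.
fair-condition (assigned medium effort): low effort: 24 − 0 = 24; medium effort: 33 − 5 = 28; high effort: 37 − 10 = 27. fair-condition stays.
poor-condition (assigned low effort): low effort: 24 − 0 = 24; medium effort: 33 − 11 = 22; high effort: 37 − 22 = 15. poor-condition stays.
Every type prefers its assigned level; separation holds.

Yes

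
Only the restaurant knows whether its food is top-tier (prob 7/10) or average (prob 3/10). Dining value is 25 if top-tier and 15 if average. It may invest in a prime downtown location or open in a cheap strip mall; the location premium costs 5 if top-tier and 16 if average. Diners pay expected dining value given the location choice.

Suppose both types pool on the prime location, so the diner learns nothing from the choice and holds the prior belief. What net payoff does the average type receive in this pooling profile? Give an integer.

6

Pooled price premium = 7/10·25 + 3/10·15 = 22.
average pays cost 16 for the prime location, so net payoff = 22 − 16 = 6.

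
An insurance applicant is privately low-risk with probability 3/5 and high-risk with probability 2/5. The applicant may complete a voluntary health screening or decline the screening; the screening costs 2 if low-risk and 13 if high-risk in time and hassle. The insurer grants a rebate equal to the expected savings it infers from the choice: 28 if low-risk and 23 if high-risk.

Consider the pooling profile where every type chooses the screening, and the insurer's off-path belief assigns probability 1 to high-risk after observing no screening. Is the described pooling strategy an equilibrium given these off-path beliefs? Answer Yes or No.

No

On path, the insurer holds the prior and pays 3/5·28 + 2/5·23 = 26. Off path (no screening), believing high-risk, it pays 23.
low-risk: the screening nets 26 − 2 = 24; no screening nets 23. low-risk stays.
high-risk: the screening nets 26 − 13 = 13; no screening nets 23. high-risk would deviate.
A type deviates, so pooling fails.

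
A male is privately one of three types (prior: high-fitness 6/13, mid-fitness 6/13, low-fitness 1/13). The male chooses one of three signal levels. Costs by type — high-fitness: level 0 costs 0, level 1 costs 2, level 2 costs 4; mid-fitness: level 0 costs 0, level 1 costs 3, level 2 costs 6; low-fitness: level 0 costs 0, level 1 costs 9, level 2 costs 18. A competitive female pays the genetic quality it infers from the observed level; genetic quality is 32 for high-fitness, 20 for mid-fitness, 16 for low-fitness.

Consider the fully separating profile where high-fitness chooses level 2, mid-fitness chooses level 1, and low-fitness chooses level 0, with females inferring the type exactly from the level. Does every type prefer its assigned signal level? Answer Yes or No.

No

Separating mating payoffs: level 2 → 32, level 1 → 20, level 0 → 16.
high-fitness (assigned level 2): level 0: 16 − 0 = 16; level 1: 20 − 2 = 18; level 2: 32 − 4 = 28. high-fitness stays.
mid-fitness (assigned level 1): level 0: 16 − 0 = 16; level 1: 20 − 3 = 17; level 2: 32 − 6 = 26. mid-fitness prefers level 2.
low-fitness (assigned level 0): level 0: 16 − 0 = 16; level 1: 20 − 9 = 11; level 2: 32 − 18 = 14. low-fitness stays.
At least one type deviates; the separating profile fails.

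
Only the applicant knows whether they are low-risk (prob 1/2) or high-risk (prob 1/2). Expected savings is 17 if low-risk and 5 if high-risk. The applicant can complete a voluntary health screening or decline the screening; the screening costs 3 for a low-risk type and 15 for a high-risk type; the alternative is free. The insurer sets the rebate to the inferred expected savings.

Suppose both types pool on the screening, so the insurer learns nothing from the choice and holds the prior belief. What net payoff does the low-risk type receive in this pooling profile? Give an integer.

8

Pooled rebate = 1/2·17 + 1/2·5 = 11.
low-risk pays cost 3 for the screening, so net payoff = 11 − 3 = 8.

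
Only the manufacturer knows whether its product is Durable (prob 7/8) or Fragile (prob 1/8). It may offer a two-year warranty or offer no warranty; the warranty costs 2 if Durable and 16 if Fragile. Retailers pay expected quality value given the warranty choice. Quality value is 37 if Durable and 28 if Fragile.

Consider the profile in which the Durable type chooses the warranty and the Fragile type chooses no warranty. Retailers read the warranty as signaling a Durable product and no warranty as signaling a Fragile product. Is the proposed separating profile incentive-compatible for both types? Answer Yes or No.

Yes

Under these beliefs, the warranty earns price 37 and no warranty earns price 28.
Durable: the warranty nets 37 − 2 = 35; no warranty nets 28. Durable prefers the warranty.
Fragile: the warranty nets 37 − 16 = 21; no warranty nets 28. Fragile prefers no warranty.
Neither type deviates, so the separating profile is an equilibrium.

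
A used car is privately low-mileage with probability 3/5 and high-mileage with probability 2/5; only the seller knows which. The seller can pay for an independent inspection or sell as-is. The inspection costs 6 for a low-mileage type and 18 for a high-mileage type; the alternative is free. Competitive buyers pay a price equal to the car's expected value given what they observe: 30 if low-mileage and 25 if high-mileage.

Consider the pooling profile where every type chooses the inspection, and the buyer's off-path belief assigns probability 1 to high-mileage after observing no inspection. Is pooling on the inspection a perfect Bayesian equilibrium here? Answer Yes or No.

No

On path, the buyer holds the prior and pays 3/5·30 + 2/5·25 = 28. Off path (no inspection), believing high-mileage, it pays 25.
low-mileage: the inspection nets 28 − 6 = 22; no inspection nets 25. low-mileage would deviate.
high-mileage: the inspection nets 28 − 18 = 10; no inspection nets 25. high-mileage would deviate.
A type deviates, so pooling fails.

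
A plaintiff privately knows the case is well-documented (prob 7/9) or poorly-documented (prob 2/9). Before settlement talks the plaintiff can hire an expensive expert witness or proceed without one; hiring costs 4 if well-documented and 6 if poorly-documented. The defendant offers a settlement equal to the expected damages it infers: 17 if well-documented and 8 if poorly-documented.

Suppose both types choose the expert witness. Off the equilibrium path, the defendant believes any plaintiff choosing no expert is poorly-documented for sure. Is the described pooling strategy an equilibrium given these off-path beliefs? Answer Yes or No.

Yes

On path, the defendant holds the prior and pays 7/9·17 + 2/9·8 = 15. Off path (no expert), believing poorly-documented, it pays 8.
well-documented: the expert witness nets 15 − 4 = 11; no expert nets 8. well-documented stays.
poorly-documented: the expert witness nets 15 − 6 = 9; no expert nets 8. poorly-documented stays.
No type deviates, so pooling is sustained.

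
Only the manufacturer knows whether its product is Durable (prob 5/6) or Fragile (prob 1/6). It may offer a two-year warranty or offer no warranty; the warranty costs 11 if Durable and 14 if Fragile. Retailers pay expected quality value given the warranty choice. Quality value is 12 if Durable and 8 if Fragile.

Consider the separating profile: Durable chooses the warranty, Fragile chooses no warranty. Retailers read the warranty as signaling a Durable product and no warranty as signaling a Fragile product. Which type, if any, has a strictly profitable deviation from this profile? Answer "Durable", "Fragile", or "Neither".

Durable

The warranty pays 12; no warranty pays 8.
Durable: assigned the warranty, nets 12 − 11 = 1; deviating to no warranty nets 8.
Fragile: assigned no warranty, nets 8; deviating to the warranty nets 12 − 14 = -2.
The Durable type gains 7 by deviating.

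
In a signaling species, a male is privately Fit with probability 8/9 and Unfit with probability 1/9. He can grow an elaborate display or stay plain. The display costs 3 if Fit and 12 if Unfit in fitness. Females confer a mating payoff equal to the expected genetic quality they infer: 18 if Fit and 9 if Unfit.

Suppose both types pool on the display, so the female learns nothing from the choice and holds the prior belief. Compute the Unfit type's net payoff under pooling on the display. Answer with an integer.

5

Pooled mating payoff = 8/9·18 + 1/9·9 = 17.
Unfit pays cost 12 for the display, so net payoff = 17 − 12 = 5.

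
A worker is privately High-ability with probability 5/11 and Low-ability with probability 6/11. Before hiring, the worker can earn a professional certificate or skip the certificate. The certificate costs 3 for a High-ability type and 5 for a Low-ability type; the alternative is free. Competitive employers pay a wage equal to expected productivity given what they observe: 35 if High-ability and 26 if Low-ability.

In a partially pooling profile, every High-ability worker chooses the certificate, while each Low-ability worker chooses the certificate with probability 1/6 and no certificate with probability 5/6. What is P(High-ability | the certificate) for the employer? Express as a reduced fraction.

P(the certificate) = (5/11)·1 + (6/11)·(1/6) = 6/11.
By Bayes' rule, P(High-ability | the certificate) = (5/11) / (6/11) = 5/6.

5/6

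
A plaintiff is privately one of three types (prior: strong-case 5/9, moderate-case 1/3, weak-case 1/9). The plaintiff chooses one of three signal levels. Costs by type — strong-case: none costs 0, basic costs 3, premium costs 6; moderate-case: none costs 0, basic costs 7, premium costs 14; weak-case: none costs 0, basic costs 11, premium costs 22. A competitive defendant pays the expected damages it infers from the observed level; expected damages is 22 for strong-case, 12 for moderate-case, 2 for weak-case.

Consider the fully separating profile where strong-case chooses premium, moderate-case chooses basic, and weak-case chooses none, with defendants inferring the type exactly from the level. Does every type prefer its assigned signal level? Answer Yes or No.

Separating settlements: premium → 22, basic → 12, none → 2.
strong-case (assigned premium): none: 2 − 0 = 2; basic: 12 − 3 = 9; premium: 22 − 6 = 16. strong-case stays.
moderate-case (assigned basic): none: 2 − 0 = 2; basic: 12 − 7 = 5; premium: 22 − 14 = 8. moderate-case prefers premium.
weak-case (assigned none): none: 2 − 0 = 2; basic: 12 − 11 = 1; premium: 22 − 22 = 0. weak-case stays.
At least one type deviates; the separating profile fails.

No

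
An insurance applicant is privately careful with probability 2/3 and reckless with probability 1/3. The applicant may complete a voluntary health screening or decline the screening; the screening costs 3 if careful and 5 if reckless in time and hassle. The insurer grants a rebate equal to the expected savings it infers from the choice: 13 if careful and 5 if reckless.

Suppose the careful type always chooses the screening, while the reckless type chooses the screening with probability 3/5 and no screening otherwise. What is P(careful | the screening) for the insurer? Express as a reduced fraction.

10/13

P(the screening) = (2/3)·1 + (1/3)·(3/5) = 13/15.
By Bayes' rule, P(careful | the screening) = (2/3) / (13/15) = 10/13.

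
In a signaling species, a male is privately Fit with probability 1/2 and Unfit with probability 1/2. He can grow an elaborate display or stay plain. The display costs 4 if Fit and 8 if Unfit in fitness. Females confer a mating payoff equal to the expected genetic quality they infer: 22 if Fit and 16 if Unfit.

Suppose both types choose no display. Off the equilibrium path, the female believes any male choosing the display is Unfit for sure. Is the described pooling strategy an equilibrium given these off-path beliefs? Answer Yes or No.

Yes

On path, the female holds the prior and pays 1/2·22 + 1/2·16 = 19. Off path (the display), believing Unfit, it pays 16.
Fit: no display nets 19; the display nets 16 − 4 = 12. Fit stays.
Unfit: no display nets 19; the display nets 16 − 8 = 8. Unfit stays.
No type deviates, so pooling is sustained.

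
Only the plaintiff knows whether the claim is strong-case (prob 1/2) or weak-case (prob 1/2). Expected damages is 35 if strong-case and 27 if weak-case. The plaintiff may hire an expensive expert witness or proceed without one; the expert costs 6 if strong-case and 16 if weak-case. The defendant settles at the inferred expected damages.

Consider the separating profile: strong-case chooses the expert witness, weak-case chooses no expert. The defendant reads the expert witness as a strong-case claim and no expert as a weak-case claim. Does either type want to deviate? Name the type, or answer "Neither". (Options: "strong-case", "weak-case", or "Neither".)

Neither

The expert witness pays 35; no expert pays 27.
strong-case: assigned the expert witness, nets 35 − 6 = 29; deviating to no expert nets 27.
weak-case: assigned no expert, nets 27; deviating to the expert witness nets 35 − 16 = 19.
Both types strictly prefer their assigned action; no profitable deviation.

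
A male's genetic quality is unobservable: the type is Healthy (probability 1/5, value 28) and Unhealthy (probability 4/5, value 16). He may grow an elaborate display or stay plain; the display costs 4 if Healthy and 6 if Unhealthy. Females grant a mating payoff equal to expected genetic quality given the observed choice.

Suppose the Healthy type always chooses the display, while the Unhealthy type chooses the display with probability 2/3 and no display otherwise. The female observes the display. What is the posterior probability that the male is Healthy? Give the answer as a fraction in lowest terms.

3/11

P(the display) = (1/5)·1 + (4/5)·(2/3) = 11/15.
By Bayes' rule, P(Healthy | the display) = (1/5) / (11/15) = 3/11.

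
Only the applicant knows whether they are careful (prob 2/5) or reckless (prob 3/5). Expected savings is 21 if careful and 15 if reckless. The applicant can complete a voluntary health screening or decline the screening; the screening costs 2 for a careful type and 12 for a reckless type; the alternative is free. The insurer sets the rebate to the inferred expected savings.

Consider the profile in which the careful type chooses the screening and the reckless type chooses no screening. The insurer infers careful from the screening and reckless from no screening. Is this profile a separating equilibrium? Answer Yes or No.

Under these beliefs, the screening earns rebate 21 and no screening earns rebate 15.
careful: the screening nets 21 − 2 = 19; no screening nets 15. careful prefers the screening.
reckless: the screening nets 21 − 12 = 9; no screening nets 15. reckless prefers no screening.
Neither type deviates, so the separating profile is an equilibrium.

Yes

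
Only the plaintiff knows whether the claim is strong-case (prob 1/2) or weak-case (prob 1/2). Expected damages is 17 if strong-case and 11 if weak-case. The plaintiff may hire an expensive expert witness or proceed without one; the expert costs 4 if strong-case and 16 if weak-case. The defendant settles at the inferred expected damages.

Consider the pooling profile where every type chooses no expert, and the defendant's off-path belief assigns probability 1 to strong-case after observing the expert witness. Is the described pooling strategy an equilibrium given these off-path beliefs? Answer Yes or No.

On path, the defendant holds the prior and pays 1/2·17 + 1/2·11 = 14. Off path (the expert witness), believing strong-case, it pays 17.
strong-case: no expert nets 14; the expert witness nets 17 − 4 = 13. strong-case stays.
weak-case: no expert nets 14; the expert witness nets 17 − 16 = 1. weak-case stays.
No type deviates, so pooling is sustained.

Yes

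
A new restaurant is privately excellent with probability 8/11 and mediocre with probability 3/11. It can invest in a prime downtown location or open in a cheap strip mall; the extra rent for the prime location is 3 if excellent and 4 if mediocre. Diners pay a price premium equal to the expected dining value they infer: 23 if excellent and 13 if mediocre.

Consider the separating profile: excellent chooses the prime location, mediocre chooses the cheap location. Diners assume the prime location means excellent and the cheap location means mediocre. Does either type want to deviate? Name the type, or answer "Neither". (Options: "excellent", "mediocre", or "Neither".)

The prime location pays 23; the cheap location pays 13.
excellent: assigned the prime location, nets 23 − 3 = 20; deviating to the cheap location nets 13.
mediocre: assigned the cheap location, nets 13; deviating to the prime location nets 23 − 4 = 19.
The mediocre type gains 6 by deviating.

mediocre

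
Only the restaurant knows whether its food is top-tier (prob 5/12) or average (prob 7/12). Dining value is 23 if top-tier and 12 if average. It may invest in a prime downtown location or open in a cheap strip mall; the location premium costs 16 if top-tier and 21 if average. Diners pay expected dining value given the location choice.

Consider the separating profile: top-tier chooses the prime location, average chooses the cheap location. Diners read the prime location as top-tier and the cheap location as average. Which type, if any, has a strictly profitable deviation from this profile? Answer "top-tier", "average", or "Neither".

top-tier

The prime location pays 23; the cheap location pays 12.
top-tier: assigned the prime location, nets 23 − 16 = 7; deviating to the cheap location nets 12.
average: assigned the cheap location, nets 12; deviating to the prime location nets 23 − 21 = 2.
The top-tier type gains 5 by deviating.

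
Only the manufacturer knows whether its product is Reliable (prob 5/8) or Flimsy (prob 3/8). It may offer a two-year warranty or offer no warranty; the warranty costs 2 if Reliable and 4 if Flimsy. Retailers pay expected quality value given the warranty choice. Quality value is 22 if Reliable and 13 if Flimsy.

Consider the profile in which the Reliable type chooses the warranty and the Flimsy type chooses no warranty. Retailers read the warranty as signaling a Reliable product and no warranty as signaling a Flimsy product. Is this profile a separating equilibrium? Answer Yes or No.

Under these beliefs, the warranty earns price 22 and no warranty earns price 13.
Reliable: the warranty nets 22 − 2 = 20; no warranty nets 13. Reliable prefers the warranty.
Flimsy: the warranty nets 22 − 4 = 18; no warranty nets 13. Flimsy would deviate to the warranty.
Flimsy has a profitable deviation, so the profile is not an equilibrium.

No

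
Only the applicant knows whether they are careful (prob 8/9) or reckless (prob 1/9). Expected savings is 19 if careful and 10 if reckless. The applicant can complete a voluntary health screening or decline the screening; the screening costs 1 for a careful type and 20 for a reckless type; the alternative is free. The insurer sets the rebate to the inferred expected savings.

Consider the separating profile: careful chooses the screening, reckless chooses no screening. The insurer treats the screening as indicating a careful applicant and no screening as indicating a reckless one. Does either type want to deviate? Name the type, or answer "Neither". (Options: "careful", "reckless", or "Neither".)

Neither

The screening pays 19; no screening pays 10.
careful: assigned the screening, nets 19 − 1 = 18; deviating to no screening nets 10.
reckless: assigned no screening, nets 10; deviating to the screening nets 19 − 20 = -1.
Both types strictly prefer their assigned action; no profitable deviation.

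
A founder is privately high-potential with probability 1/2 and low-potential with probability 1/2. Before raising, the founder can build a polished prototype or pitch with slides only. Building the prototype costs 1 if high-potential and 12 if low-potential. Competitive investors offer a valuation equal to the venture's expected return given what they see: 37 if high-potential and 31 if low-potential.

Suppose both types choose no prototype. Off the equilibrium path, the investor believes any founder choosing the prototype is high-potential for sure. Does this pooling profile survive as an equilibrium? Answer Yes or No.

On path, the investor holds the prior and pays 1/2·37 + 1/2·31 = 34. Off path (the prototype), believing high-potential, it pays 37.
high-potential: no prototype nets 34; the prototype nets 37 − 1 = 36. high-potential would deviate.
low-potential: no prototype nets 34; the prototype nets 37 − 12 = 25. low-potential stays.
A type deviates, so pooling fails.

No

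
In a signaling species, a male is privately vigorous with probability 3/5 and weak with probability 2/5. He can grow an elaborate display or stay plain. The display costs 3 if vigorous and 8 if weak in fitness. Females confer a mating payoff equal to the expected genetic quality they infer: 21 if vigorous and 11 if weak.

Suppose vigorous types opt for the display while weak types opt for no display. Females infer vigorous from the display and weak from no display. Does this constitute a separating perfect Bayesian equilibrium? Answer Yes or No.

No

Under these beliefs, the display earns mating payoff 21 and no display earns mating payoff 11.
vigorous: the display nets 21 − 3 = 18; no display nets 11. vigorous prefers the display.
weak: the display nets 21 − 8 = 13; no display nets 11. weak would deviate to the display.
weak has a profitable deviation, so the profile is not an equilibrium.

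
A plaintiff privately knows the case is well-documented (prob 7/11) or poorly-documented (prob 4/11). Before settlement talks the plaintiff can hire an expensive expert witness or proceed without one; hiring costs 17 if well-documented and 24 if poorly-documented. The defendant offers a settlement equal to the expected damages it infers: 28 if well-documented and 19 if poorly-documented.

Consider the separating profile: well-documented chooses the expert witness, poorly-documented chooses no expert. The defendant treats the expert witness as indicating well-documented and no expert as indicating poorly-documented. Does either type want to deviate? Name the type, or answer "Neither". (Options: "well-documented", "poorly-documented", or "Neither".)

well-documented

The expert witness pays 28; no expert pays 19.
well-documented: assigned the expert witness, nets 28 − 17 = 11; deviating to no expert nets 19.
poorly-documented: assigned no expert, nets 19; deviating to the expert witness nets 28 − 24 = 4.
The well-documented type gains 8 by deviating.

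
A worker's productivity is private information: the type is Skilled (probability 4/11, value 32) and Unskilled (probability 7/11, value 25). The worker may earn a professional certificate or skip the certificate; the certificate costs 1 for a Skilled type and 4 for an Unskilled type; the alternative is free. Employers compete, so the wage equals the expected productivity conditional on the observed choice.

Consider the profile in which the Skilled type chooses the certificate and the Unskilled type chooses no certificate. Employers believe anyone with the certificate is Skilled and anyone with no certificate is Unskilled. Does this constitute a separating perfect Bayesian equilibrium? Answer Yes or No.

No

Under these beliefs, the certificate earns wage 32 and no certificate earns wage 25.
Skilled: the certificate nets 32 − 1 = 31; no certificate nets 25. Skilled prefers the certificate.
Unskilled: the certificate nets 32 − 4 = 28; no certificate nets 25. Unskilled would deviate to the certificate.
Unskilled has a profitable deviation, so the profile is not an equilibrium.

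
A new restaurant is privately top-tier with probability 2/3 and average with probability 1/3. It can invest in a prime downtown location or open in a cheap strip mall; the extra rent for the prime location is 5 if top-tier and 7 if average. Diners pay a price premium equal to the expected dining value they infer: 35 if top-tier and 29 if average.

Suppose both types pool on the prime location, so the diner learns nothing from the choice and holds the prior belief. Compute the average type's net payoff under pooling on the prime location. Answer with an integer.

Pooled price premium = 2/3·35 + 1/3·29 = 33.
average pays cost 7 for the prime location, so net payoff = 33 − 7 = 26.

26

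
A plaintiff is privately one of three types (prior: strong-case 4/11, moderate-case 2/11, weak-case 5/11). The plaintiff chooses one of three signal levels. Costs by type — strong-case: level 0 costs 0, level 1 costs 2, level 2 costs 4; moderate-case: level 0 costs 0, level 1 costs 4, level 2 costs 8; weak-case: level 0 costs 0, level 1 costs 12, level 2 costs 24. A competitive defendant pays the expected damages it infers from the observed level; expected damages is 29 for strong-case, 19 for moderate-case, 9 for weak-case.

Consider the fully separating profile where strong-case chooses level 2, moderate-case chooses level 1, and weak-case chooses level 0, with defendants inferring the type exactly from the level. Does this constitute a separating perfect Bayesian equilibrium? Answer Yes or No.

Separating settlements: level 2 → 29, level 1 → 19, level 0 → 9.
strong-case (assigned level 2): level 0: 9 − 0 = 9; level 1: 19 − 2 = 17; level 2: 29 − 4 = 25. strong-case stays.
moderate-case (assigned level 1): level 0: 9 − 0 = 9; level 1: 19 − 4 = 15; level 2: 29 − 8 = 21. moderate-case prefers level 2.
weak-case (assigned level 0): level 0: 9 − 0 = 9; level 1: 19 − 12 = 7; level 2: 29 − 24 = 5. weak-case stays.
At least one type deviates; the separating profile fails.

No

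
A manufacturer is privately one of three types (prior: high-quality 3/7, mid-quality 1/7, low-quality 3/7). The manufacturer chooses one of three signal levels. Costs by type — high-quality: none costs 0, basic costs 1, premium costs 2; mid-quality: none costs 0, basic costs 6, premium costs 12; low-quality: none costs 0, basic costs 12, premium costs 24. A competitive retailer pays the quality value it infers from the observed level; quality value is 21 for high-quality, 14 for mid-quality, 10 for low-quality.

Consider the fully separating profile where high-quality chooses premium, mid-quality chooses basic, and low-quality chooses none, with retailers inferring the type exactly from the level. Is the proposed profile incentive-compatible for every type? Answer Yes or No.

Separating prices: premium → 21, basic → 14, none → 10.
high-quality (assigned premium): none: 10 − 0 = 10; basic: 14 − 1 = 13; premium: 21 − 2 = 19. high-quality stays.
mid-quality (assigned basic): none: 10 − 0 = 10; basic: 14 − 6 = 8; premium: 21 − 12 = 9. mid-quality prefers none.
low-quality (assigned none): none: 10 − 0 = 10; basic: 14 − 12 = 2; premium: 21 − 24 = -3. low-quality stays.
At least one type deviates; the separating profile fails.

No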